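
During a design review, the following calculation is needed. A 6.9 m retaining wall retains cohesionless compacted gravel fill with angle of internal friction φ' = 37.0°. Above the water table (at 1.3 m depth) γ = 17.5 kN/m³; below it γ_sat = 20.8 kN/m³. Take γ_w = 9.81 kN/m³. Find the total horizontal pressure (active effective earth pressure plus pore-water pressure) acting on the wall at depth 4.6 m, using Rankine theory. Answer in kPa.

47.0 kPa

K_a = (1 − sin φ)/(1 + sin φ) = 0.2486.
γ' = 20.8 − 9.81 = 10.99 kN/m³.
Effective vertical stress at 4.6 m: σ'_v = 17.5×1.3 + 10.99×3.30 = 59.02 kPa.
σ'_h = K_a σ'_v = 0.2486 × 59.02 = 14.67 kPa; u = γ_w × 3.30 = 32.37 kPa.
Total σ_h = 14.67 + 32.37 = 47.04 kPa.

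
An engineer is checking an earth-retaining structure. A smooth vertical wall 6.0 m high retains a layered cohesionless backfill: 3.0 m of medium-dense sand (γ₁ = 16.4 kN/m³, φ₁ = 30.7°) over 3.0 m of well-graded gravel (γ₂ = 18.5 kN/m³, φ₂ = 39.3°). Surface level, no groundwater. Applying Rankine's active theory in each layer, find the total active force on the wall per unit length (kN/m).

75.7 kN/m

K_a1 = tan²(45°−30.7°/2) = 0.3240; K_a2 = tan²(45°−39.3°/2) = 0.2245.
Layer 1: σ at base = K_a1 γ₁ h₁ = 15.94 kPa; P₁ = ½×15.94×3.0 = 23.91.
Layer 2: σ_v at top = γ₁h₁ = 49.20; σ_h top = K_a2×49.20 = 11.04; σ_h base = K_a2×(49.20+18.5×3.0) = 23.50.
P₂ = ½(11.04+23.50)×3.0 = 51.82. Total P_a = 23.91+51.82 = 75.73 kN/m.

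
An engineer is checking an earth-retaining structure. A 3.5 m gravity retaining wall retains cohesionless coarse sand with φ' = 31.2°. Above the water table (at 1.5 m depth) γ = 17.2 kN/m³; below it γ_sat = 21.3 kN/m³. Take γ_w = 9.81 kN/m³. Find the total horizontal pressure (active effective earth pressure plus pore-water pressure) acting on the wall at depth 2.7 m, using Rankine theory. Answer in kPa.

24.3 kPa

K_a = (1 − sin φ)/(1 + sin φ) = 0.3175.
γ' = 21.3 − 9.81 = 11.49 kN/m³.
Effective vertical stress at 2.7 m: σ'_v = 17.2×1.5 + 11.49×1.20 = 39.59 kPa.
σ'_h = K_a σ'_v = 0.3175 × 39.59 = 12.57 kPa; u = γ_w × 1.20 = 11.77 kPa.
Total σ_h = 12.57 + 11.77 = 24.34 kPa.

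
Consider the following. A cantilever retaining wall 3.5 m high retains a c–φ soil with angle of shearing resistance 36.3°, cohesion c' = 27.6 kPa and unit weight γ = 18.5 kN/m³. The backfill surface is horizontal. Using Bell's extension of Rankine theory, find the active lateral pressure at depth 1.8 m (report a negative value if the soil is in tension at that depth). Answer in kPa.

-19.4 kPa

K_a = (1 − sin φ)/(1 + sin φ) = 0.2563.
σ_a = K_a γ z − 2c√K_a = 0.2563×18.5×1.8 − 2×27.6×0.5062 = -19.41 kPa.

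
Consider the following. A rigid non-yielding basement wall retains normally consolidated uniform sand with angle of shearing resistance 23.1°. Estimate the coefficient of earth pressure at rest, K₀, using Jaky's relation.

0.608

K₀ = 1 − sin φ' = 1 − sin 23.1° = 0.6077.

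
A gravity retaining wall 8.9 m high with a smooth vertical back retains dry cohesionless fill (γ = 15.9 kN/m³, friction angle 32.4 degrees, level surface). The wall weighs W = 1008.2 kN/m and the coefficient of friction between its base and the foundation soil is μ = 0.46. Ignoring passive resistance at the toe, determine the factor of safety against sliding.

2.44

K_a = tan²(45° − 32.4°/2) = 0.3022.
P_a = ½K_aγH² = 0.5×0.3022×15.9×8.9² = 190.3 kN/m, acting at H/3 = 2.967 m above the base.
FS_sliding = μW / P_a = 0.46×1008.2 / 190.3 = 2.437.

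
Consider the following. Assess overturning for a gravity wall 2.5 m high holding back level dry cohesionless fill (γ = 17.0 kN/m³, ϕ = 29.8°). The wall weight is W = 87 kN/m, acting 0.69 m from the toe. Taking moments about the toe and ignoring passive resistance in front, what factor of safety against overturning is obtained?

K_a = tan²(45° − 29.8°/2) = 0.3360.
P_a = ½K_aγH² = 0.5×0.3360×17.0×2.5² = 17.85 kN/m, acting at H/3 = 0.8333 m above the base.
Overturning moment M_o = P_a × H/3 = 17.85 × 0.8333 = 14.88.
Resisting moment M_r = W × 0.69 = 87 × 0.69 = 60.03.
FS_overturning = M_r/M_o = 60.03/14.88 = 4.035.

4.04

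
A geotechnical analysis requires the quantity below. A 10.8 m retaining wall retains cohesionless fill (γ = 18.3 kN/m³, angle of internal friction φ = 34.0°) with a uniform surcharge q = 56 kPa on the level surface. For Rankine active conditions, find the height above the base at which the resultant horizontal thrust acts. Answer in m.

4.25 m

K_a = 0.2827.
Triangular part P₁ = ½K_aγH² = 301.7 at H/3 = 3.600 m; rectangular part P₂ = K_a q H = 171.0 at H/2 = 5.400 m.
ȳ = (P₁·3.600 + P₂·5.400)/(P₁+P₂) = 4.251 m.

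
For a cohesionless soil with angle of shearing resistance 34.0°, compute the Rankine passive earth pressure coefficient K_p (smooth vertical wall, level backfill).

3.54

K_p = (1 + sin φ)/(1 − sin φ) = tan²(45° + 34.0°/2) = 3.537.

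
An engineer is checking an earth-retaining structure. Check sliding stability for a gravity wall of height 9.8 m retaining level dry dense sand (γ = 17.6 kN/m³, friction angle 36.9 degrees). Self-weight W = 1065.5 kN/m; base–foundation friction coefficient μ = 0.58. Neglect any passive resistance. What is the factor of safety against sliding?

K_a = tan²(45° − 36.9°/2) = 0.2497.
P_a = ½K_aγH² = 0.5×0.2497×17.6×9.8² = 211.0 kN/m, acting at H/3 = 3.267 m above the base.
FS_sliding = μW / P_a = 0.58×1065.5 / 211.0 = 2.929.

2.93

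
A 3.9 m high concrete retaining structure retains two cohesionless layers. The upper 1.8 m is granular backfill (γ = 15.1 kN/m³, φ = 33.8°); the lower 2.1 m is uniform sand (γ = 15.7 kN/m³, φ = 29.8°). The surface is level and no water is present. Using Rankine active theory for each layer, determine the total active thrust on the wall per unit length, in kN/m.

37.8 kN/m

K_a1 = tan²(45°−33.8°/2) = 0.2851; K_a2 = tan²(45°−29.8°/2) = 0.3360.
Layer 1: σ at base = K_a1 γ₁ h₁ = 7.749 kPa; P₁ = ½×7.749×1.8 = 6.974.
Layer 2: σ_v at top = γ₁h₁ = 27.18; σ_h top = K_a2×27.18 = 9.133; σ_h base = K_a2×(27.18+15.7×2.1) = 20.21.
P₂ = ½(9.133+20.21)×2.1 = 30.81. Total P_a = 6.974+30.81 = 37.79 kN/m.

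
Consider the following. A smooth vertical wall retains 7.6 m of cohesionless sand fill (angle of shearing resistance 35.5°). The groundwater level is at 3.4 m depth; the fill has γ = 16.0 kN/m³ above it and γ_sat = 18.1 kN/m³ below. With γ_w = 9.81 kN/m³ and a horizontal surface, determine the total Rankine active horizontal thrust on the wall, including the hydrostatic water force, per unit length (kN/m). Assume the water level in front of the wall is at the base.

191 kN/m

K_a = tan²(45° − φ/2) = 0.2653.
γ' = 18.1 − 9.81 = 8.290 kN/m³. Depth below WT = 4.2 m.
σ'_h at WT = K_a γ d_w = 14.43 kPa; at base = 14.43 + K_a γ' × 4.2 = 23.67 kPa.
P₁ (0–3.4 m) = ½×14.43×3.4 = 24.53. P₂ (3.4–7.6 m) = ½(14.43+23.67)×4.2 = 80.00.
P_w = ½ γ_w h₂² = 0.5×9.81×4.2² = 86.52. Total = 24.53+80.00+86.52 = 191.1 kN/m.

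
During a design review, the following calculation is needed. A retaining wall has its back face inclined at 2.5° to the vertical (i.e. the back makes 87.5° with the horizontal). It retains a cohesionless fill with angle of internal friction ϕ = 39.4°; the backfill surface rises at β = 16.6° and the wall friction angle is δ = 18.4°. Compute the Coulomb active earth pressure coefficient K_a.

0.267

K_a = sin²(α+φ) / [sin²α · sin(α−δ) · (1 + √{sin(φ+δ)sin(φ−β) / (sin(α−δ)sin(α+β))})²].
With α = 87.5°, φ = 39.4°, δ = 18.4°, β = 16.6°: K_a = 0.2674.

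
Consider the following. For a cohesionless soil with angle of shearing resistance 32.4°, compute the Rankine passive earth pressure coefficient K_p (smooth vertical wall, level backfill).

K_p = (1 + sin φ)/(1 − sin φ) = tan²(45° + 32.4°/2) = 3.309.

3.31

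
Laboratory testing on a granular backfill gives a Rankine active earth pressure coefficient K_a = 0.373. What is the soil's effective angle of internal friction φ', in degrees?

27.2°

K_a = tan²(45° − φ/2) ⇒ 45° − φ/2 = arctan(√0.373) = 31.41°.
φ = 2(45° − 31.41°) = 27.17°.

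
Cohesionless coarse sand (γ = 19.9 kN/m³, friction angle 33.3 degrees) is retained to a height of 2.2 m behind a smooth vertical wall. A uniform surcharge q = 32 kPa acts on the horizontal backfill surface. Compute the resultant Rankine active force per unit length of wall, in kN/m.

34.5 kN/m

K_a = tan²(45° − φ/2) = 0.2911.
Soil triangle: ½ K_a γ H² = 0.5×0.2911×19.9×2.2² = 14.02 kN/m.
Surcharge rectangle: K_a q H = 0.2911×32×2.2 = 20.50 kN/m.
Total = 14.02 + 20.50 = 34.52 kN/m.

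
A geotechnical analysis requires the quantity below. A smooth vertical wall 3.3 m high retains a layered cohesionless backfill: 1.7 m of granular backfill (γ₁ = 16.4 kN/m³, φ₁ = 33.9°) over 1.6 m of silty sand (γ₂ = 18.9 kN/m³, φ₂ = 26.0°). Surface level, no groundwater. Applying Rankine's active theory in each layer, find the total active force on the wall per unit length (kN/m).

33.6 kN/m

K_a1 = tan²(45°−33.9°/2) = 0.2839; K_a2 = tan²(45°−26.0°/2) = 0.3905.
Layer 1: σ at base = K_a1 γ₁ h₁ = 7.915 kPa; P₁ = ½×7.915×1.7 = 6.728.
Layer 2: σ_v at top = γ₁h₁ = 27.88; σ_h top = K_a2×27.88 = 10.89; σ_h base = K_a2×(27.88+18.9×1.6) = 22.69.
P₂ = ½(10.89+22.69)×1.6 = 26.86. Total P_a = 6.728+26.86 = 33.59 kN/m.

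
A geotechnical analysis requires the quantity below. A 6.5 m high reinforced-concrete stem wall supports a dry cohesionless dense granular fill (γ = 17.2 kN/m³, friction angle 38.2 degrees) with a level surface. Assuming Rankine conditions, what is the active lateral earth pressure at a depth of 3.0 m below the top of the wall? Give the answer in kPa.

12.2 kPa

K_a = (1 − sin φ)/(1 + sin φ) = 0.2358.
σ_h = K_a γ z = 0.2358 × 17.2 × 3.0 = 12.17 kPa.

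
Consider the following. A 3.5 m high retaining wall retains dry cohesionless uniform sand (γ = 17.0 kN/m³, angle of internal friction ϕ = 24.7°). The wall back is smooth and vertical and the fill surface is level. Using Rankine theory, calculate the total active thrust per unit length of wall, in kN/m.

42.8 kN/m

K_a = tan²(45° − φ/2) = 0.4106.
P_a = ½ K_a γ H² = 0.5 × 0.4106 × 17.0 × 3.5² = 42.75 kN/m.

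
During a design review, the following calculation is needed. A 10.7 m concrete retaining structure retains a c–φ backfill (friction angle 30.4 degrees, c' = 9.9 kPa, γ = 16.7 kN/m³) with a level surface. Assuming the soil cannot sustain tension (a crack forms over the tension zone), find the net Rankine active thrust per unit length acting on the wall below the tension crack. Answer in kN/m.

K_a = 0.3280; √K_a = 0.5727.
Tension-crack depth z_c = 2c/(γ√K_a) = 2×9.9/(16.7×0.5727) = 2.070 m.
σ_a at base = K_a γ H − 2c√K_a = 0.3280×16.7×10.7 − 2×9.9×0.5727 = 47.27 kPa.
P_a = ½ × 47.27 × (H − z_c) = 0.5×47.27×8.630 = 204.0 kN/m.

204 kN/m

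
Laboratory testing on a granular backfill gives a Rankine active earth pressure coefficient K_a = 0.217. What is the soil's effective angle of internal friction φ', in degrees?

40.0°

K_a = tan²(45° − φ/2) ⇒ 45° − φ/2 = arctan(√0.217) = 24.98°.
φ = 2(45° − 24.98°) = 40.04°.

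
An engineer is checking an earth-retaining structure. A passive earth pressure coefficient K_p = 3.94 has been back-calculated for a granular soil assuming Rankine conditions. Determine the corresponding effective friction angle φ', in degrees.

36.5°

K_p = (1+sin φ)/(1−sin φ) ⇒ sin φ = (K_p − 1)/(K_p + 1) = 0.5951.
φ = arcsin(0.5951) = 36.52°.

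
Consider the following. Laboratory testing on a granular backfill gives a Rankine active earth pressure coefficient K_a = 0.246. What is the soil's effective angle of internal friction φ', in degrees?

37.2°

K_a = tan²(45° − φ/2) ⇒ 45° − φ/2 = arctan(√0.246) = 26.38°.
φ = 2(45° − 26.38°) = 37.24°.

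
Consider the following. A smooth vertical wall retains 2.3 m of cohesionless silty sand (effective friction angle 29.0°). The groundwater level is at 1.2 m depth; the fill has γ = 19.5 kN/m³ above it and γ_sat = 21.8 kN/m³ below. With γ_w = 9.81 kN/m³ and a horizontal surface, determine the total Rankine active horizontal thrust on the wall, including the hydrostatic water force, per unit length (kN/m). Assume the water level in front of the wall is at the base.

22.3 kN/m

K_a = tan²(45° − φ/2) = 0.3470.
γ' = 21.8 − 9.81 = 11.99 kN/m³. Depth below WT = 1.1 m.
σ'_h at WT = K_a γ d_w = 8.119 kPa; at base = 8.119 + K_a γ' × 1.1 = 12.70 kPa.
P₁ (0–1.2 m) = ½×8.119×1.2 = 4.872. P₂ (1.2–2.3 m) = ½(8.119+12.70)×1.1 = 11.45.
P_w = ½ γ_w h₂² = 0.5×9.81×1.1² = 5.935. Total = 4.872+11.45+5.935 = 22.25 kN/m.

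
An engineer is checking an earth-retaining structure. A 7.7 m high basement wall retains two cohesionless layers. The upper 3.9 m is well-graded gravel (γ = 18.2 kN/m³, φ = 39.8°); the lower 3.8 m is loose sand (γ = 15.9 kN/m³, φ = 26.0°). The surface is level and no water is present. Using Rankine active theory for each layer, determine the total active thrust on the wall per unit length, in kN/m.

K_a1 = tan²(45°−39.8°/2) = 0.2194; K_a2 = tan²(45°−26.0°/2) = 0.3905.
Layer 1: σ at base = K_a1 γ₁ h₁ = 15.58 kPa; P₁ = ½×15.58×3.9 = 30.37.
Layer 2: σ_v at top = γ₁h₁ = 70.98; σ_h top = K_a2×70.98 = 27.71; σ_h base = K_a2×(70.98+15.9×3.8) = 51.31.
P₂ = ½(27.71+51.31)×3.8 = 150.1. Total P_a = 30.37+150.1 = 180.5 kN/m.

181 kN/m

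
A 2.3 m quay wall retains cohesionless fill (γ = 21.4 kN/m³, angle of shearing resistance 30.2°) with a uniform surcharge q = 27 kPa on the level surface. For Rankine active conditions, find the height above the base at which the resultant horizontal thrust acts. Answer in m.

K_a = 0.3307.
Triangular part P₁ = ½K_aγH² = 18.72 at H/3 = 0.7667 m; rectangular part P₂ = K_a q H = 20.53 at H/2 = 1.150 m.
ȳ = (P₁·0.7667 + P₂·1.150)/(P₁+P₂) = 0.9672 m.

0.967 m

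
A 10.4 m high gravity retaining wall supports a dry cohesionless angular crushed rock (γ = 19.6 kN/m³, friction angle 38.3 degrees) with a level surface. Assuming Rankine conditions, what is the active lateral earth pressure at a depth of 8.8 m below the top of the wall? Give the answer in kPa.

K_a = (1 − sin φ)/(1 + sin φ) = 0.2347.
σ_h = K_a γ z = 0.2347 × 19.6 × 8.8 = 40.49 kPa.

40.5 kPa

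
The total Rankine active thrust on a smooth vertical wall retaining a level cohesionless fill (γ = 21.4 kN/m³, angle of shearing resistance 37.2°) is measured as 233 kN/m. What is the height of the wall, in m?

K_a = 0.2464. P_a = ½ K_a γ H² ⇒ H = √(2P_a/(K_a γ)).
H = √(2×233/(0.2464×21.4)) = 9.400 m.

9.40 m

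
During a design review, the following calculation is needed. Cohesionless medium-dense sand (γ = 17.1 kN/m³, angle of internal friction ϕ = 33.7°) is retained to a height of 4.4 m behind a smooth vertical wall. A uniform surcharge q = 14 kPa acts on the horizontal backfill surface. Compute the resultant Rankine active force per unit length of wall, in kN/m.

65.0 kN/m

K_a = tan²(45° − φ/2) = 0.2863.
Soil triangle: ½ K_a γ H² = 0.5×0.2863×17.1×4.4² = 47.39 kN/m.
Surcharge rectangle: K_a q H = 0.2863×14×4.4 = 17.64 kN/m.
Total = 47.39 + 17.64 = 65.03 kN/m.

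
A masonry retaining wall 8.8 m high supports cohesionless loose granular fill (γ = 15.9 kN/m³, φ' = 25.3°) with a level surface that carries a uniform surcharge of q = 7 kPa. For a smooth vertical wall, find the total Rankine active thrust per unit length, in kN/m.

272 kN/m

K_a = tan²(45° − φ/2) = 0.4012.
Soil triangle: ½ K_a γ H² = 0.5×0.4012×15.9×8.8² = 247.0 kN/m.
Surcharge rectangle: K_a q H = 0.4012×7×8.8 = 24.71 kN/m.
Total = 247.0 + 24.71 = 271.7 kN/m.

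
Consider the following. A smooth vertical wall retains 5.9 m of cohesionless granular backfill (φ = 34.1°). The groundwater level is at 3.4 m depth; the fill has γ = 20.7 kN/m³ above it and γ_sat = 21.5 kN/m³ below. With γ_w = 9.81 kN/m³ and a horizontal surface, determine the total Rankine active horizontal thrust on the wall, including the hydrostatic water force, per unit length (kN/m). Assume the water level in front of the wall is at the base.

124 kN/m

K_a = tan²(45° − φ/2) = 0.2815.
γ' = 21.5 − 9.81 = 11.69 kN/m³. Depth below WT = 2.5 m.
σ'_h at WT = K_a γ d_w = 19.81 kPa; at base = 19.81 + K_a γ' × 2.5 = 28.04 kPa.
P₁ (0–3.4 m) = ½×19.81×3.4 = 33.68. P₂ (3.4–5.9 m) = ½(19.81+28.04)×2.5 = 59.82.
P_w = ½ γ_w h₂² = 0.5×9.81×2.5² = 30.66. Total = 33.68+59.82+30.66 = 124.2 kN/m.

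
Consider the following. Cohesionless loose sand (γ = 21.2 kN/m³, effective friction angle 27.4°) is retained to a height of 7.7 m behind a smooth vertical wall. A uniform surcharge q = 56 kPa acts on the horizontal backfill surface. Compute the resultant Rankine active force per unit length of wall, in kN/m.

392 kN/m

K_a = tan²(45° − φ/2) = 0.3697.
Soil triangle: ½ K_a γ H² = 0.5×0.3697×21.2×7.7² = 232.3 kN/m.
Surcharge rectangle: K_a q H = 0.3697×56×7.7 = 159.4 kN/m.
Total = 232.3 + 159.4 = 391.7 kN/m.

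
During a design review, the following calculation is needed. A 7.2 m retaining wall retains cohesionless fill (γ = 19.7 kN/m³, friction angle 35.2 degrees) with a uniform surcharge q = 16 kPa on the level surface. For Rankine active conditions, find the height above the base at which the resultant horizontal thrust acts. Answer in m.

2.62 m

K_a = 0.2687.
Triangular part P₁ = ½K_aγH² = 137.2 at H/3 = 2.400 m; rectangular part P₂ = K_a q H = 30.95 at H/2 = 3.600 m.
ȳ = (P₁·2.400 + P₂·3.600)/(P₁+P₂) = 2.621 m.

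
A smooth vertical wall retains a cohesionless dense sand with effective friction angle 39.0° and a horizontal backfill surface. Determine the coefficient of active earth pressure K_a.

0.228

K_a = (1 − sin φ)/(1 + sin φ) = (1 − sin 39.0°)/(1 + sin 39.0°) = 0.2275.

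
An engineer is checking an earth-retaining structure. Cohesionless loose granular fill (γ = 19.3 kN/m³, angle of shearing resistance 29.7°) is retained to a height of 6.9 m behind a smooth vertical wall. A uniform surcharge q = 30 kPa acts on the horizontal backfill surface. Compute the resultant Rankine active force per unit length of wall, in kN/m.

K_a = tan²(45° − φ/2) = 0.3374.
Soil triangle: ½ K_a γ H² = 0.5×0.3374×19.3×6.9² = 155.0 kN/m.
Surcharge rectangle: K_a q H = 0.3374×30×6.9 = 69.84 kN/m.
Total = 155.0 + 69.84 = 224.8 kN/m.

225 kN/m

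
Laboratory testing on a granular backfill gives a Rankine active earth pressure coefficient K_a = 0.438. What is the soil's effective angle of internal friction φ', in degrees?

K_a = tan²(45° − φ/2) ⇒ 45° − φ/2 = arctan(√0.438) = 33.50°.
φ = 2(45° − 33.50°) = 23.01°.

23.0°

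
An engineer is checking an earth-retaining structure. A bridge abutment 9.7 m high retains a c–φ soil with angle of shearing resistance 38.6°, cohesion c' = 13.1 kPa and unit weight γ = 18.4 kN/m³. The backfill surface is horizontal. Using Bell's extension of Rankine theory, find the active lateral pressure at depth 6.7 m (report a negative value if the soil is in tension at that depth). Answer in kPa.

K_a = (1 − sin φ)/(1 + sin φ) = 0.2316.
σ_a = K_a γ z − 2c√K_a = 0.2316×18.4×6.7 − 2×13.1×0.4813 = 15.94 kPa.

15.9 kPa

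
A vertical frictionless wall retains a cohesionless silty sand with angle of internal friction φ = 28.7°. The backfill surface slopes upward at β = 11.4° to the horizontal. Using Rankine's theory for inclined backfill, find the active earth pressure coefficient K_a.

0.375

K_a = cos β · (cos β − √(cos²β − cos²φ)) / (cos β + √(cos²β − cos²φ)).
cos β = 0.9803, cos φ = 0.8771, √(cos²β − cos²φ) = 0.4377.
K_a = 0.9803 × (0.9803 − 0.4377)/(0.9803 + 0.4377) = 0.3751.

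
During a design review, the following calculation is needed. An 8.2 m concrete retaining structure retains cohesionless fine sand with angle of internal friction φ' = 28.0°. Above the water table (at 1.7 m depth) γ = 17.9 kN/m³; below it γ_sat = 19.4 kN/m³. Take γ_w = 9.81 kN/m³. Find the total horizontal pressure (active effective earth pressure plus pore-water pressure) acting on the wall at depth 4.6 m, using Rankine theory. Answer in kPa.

49.5 kPa

K_a = (1 − sin φ)/(1 + sin φ) = 0.3610.
γ' = 19.4 − 9.81 = 9.590 kN/m³.
Effective vertical stress at 4.6 m: σ'_v = 17.9×1.7 + 9.590×2.90 = 58.24 kPa.
σ'_h = K_a σ'_v = 0.3610 × 58.24 = 21.03 kPa; u = γ_w × 2.90 = 28.45 kPa.
Total σ_h = 21.03 + 28.45 = 49.48 kPa.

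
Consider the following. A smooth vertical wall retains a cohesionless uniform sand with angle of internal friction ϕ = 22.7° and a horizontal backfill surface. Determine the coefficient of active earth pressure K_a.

0.443

K_a = (1 − sin φ)/(1 + sin φ) = (1 − sin 22.7°)/(1 + sin 22.7°) = 0.4431.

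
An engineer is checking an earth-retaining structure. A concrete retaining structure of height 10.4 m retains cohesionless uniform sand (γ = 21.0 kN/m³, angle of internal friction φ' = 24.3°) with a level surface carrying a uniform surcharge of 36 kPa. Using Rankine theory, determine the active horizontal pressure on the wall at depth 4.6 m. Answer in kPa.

K_a = (1 − sin φ)/(1 + sin φ) = 0.4169.
σ_v = γz + q = 21.0 × 4.6 + 36 = 132.6 kPa.
σ_h = K_a σ_v = 0.4169 × 132.6 = 55.28 kPa.

55.3 kPa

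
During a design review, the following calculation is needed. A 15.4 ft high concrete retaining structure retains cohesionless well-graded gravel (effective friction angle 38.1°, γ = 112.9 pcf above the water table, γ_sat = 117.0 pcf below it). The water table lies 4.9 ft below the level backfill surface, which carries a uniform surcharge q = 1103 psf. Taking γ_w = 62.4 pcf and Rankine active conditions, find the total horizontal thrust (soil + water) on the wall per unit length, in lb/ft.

K_a = tan²(45° − φ/2) = 0.2368.
γ' = 117.0 − 62.4 = 54.60 pcf. h₂ = H − d_w = 10.5 ft.
σ'_h: at surface K_a·q = 261.2; at WT K_a(q+γd_w) = 392.2; at base K_a(q+γd_w+γ'h₂) = 528.0 psf.
P₁ = ½(261.2+392.2)×4.9 = 1601; P₂ = ½(392.2+528.0)×10.5 = 4831; P_w = ½γ_w h₂² = 3440.
Total = 1601+4831+3440 = 9872 lb/ft.

9870 lb/ft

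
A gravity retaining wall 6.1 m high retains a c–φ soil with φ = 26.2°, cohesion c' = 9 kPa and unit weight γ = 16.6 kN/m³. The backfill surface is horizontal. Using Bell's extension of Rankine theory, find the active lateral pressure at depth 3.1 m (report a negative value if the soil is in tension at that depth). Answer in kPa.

8.73 kPa

K_a = (1 − sin φ)/(1 + sin φ) = 0.3874.
σ_a = K_a γ z − 2c√K_a = 0.3874×16.6×3.1 − 2×9×0.6224 = 8.734 kPa.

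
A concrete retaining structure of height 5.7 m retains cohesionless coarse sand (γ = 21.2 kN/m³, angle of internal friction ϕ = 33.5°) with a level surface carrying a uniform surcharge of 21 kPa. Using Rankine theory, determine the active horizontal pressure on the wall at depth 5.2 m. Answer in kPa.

37.9 kPa

K_a = (1 − sin φ)/(1 + sin φ) = 0.2887.
σ_v = γz + q = 21.2 × 5.2 + 21 = 131.2 kPa.
σ_h = K_a σ_v = 0.2887 × 131.2 = 37.89 kPa.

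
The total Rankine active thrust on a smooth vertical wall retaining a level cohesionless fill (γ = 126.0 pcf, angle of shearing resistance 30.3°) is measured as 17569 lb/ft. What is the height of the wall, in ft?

29.1 ft

K_a = 0.3293. P_a = ½ K_a γ H² ⇒ H = √(2P_a/(K_a γ)).
H = √(2×17569/(0.3293×126.0)) = 29.10 ft.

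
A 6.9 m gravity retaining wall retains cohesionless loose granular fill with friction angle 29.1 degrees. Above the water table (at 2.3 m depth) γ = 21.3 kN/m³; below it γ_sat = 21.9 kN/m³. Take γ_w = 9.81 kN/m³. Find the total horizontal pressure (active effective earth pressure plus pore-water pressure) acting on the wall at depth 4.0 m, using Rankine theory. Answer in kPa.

40.7 kPa

K_a = (1 − sin φ)/(1 + sin φ) = 0.3456.
γ' = 21.9 − 9.81 = 12.09 kN/m³.
Effective vertical stress at 4.0 m: σ'_v = 21.3×2.3 + 12.09×1.70 = 69.54 kPa.
σ'_h = K_a σ'_v = 0.3456 × 69.54 = 24.03 kPa; u = γ_w × 1.70 = 16.68 kPa.
Total σ_h = 24.03 + 16.68 = 40.71 kPa.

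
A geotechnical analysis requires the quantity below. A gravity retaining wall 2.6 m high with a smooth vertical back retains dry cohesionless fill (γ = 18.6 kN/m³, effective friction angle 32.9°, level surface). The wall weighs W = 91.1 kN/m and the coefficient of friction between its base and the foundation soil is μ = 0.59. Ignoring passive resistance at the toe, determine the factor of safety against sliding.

2.89

K_a = tan²(45° − 32.9°/2) = 0.2960.
P_a = ½K_aγH² = 0.5×0.2960×18.6×2.6² = 18.61 kN/m, acting at H/3 = 0.8667 m above the base.
FS_sliding = μW / P_a = 0.59×91.1 / 18.61 = 2.888.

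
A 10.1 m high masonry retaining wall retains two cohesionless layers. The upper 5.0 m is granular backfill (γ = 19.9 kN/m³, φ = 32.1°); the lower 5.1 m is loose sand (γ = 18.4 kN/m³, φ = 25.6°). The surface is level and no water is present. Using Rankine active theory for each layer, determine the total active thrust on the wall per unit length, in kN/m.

372 kN/m

K_a1 = tan²(45°−32.1°/2) = 0.3060; K_a2 = tan²(45°−25.6°/2) = 0.3966.
Layer 1: σ at base = K_a1 γ₁ h₁ = 30.45 kPa; P₁ = ½×30.45×5.0 = 76.12.
Layer 2: σ_v at top = γ₁h₁ = 99.50; σ_h top = K_a2×99.50 = 39.46; σ_h base = K_a2×(99.50+18.4×5.1) = 76.67.
P₂ = ½(39.46+76.67)×5.1 = 296.1. Total P_a = 76.12+296.1 = 372.2 kN/m.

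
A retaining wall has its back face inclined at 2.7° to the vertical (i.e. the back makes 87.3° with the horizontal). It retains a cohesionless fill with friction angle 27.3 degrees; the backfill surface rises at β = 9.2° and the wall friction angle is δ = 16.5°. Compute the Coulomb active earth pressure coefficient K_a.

0.401

K_a = sin²(α+φ) / [sin²α · sin(α−δ) · (1 + √{sin(φ+δ)sin(φ−β) / (sin(α−δ)sin(α+β))})²].
With α = 87.3°, φ = 27.3°, δ = 16.5°, β = 9.2°: K_a = 0.4012.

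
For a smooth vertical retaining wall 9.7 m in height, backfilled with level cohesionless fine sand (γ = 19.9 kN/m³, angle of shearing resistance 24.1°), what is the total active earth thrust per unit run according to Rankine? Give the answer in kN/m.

393 kN/m

K_a = tan²(45° − φ/2) = 0.4201.
P_a = ½ K_a γ H² = 0.5 × 0.4201 × 19.9 × 9.7² = 393.3 kN/m.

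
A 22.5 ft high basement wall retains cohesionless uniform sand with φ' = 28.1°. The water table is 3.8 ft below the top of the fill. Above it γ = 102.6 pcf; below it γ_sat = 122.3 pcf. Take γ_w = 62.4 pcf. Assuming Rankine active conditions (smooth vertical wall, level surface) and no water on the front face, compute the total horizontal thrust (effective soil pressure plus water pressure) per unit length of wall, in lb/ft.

K_a = tan²(45° − φ/2) = 0.3596.
γ' = 122.3 − 62.4 = 59.90 pcf. Depth below WT = 18.7 ft.
σ'_h at WT = K_a γ d_w = 140.2 psf; at base = 140.2 + K_a γ' × 18.7 = 543.0 psf.
P₁ (0–3.8 ft) = ½×140.2×3.8 = 266.4. P₂ (3.8–22.5 ft) = ½(140.2+543.0)×18.7 = 6388.
P_w = ½ γ_w h₂² = 0.5×62.4×18.7² = 10910. Total = 266.4+6388+10910 = 17560 lb/ft.

17600 lb/ft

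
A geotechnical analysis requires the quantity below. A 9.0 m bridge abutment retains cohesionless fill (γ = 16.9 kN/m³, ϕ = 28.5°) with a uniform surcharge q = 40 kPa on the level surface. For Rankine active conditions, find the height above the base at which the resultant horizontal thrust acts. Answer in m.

3.52 m

K_a = 0.3540.
Triangular part P₁ = ½K_aγH² = 242.3 at H/3 = 3.000 m; rectangular part P₂ = K_a q H = 127.4 at H/2 = 4.500 m.
ȳ = (P₁·3.000 + P₂·4.500)/(P₁+P₂) = 3.517 m.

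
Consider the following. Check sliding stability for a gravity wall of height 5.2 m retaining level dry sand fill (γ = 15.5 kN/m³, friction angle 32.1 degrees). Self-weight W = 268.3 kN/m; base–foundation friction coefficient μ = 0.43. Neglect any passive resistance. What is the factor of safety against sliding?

K_a = tan²(45° − 32.1°/2) = 0.3060.
P_a = ½K_aγH² = 0.5×0.3060×15.5×5.2² = 64.12 kN/m, acting at H/3 = 1.733 m above the base.
FS_sliding = μW / P_a = 0.43×268.3 / 64.12 = 1.799.

1.80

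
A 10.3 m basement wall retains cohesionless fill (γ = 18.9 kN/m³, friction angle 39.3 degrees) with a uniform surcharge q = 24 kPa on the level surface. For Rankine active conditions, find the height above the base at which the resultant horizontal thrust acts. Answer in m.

3.77 m

K_a = 0.2245.
Triangular part P₁ = ½K_aγH² = 225.0 at H/3 = 3.433 m; rectangular part P₂ = K_a q H = 55.49 at H/2 = 5.150 m.
ȳ = (P₁·3.433 + P₂·5.150)/(P₁+P₂) = 3.773 m.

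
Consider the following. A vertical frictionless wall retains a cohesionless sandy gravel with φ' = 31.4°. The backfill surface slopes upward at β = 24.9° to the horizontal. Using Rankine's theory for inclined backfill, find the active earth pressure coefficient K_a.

0.448

K_a = cos β · (cos β − √(cos²β − cos²φ)) / (cos β + √(cos²β − cos²φ)).
cos β = 0.9070, cos φ = 0.8536, √(cos²β − cos²φ) = 0.3069.
K_a = 0.9070 × (0.9070 − 0.3069)/(0.9070 + 0.3069) = 0.4484.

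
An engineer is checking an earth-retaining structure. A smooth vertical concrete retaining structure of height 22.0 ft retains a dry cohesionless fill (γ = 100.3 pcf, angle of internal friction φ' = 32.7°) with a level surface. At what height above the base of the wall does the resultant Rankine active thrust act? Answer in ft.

7.33 ft

K_a = 0.2985.
The pressure distribution is triangular, so the resultant acts at H/3 above the base = 22.0/3 = 7.333 ft.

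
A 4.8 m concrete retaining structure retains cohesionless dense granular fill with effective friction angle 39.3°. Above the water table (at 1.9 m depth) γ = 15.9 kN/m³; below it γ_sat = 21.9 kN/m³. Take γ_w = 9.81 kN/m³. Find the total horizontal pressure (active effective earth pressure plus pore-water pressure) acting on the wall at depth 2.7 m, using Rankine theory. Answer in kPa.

K_a = (1 − sin φ)/(1 + sin φ) = 0.2245.
γ' = 21.9 − 9.81 = 12.09 kN/m³.
Effective vertical stress at 2.7 m: σ'_v = 15.9×1.9 + 12.09×0.800 = 39.88 kPa.
σ'_h = K_a σ'_v = 0.2245 × 39.88 = 8.952 kPa; u = γ_w × 0.800 = 7.848 kPa.
Total σ_h = 8.952 + 7.848 = 16.80 kPa.

16.8 kPa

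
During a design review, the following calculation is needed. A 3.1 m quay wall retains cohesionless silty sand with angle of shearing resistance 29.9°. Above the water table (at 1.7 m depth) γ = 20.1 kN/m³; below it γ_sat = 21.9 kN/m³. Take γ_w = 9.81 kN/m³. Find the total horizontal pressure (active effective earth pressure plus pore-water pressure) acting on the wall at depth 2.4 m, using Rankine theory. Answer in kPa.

21.1 kPa

K_a = (1 − sin φ)/(1 + sin φ) = 0.3347.
γ' = 21.9 − 9.81 = 12.09 kN/m³.
Effective vertical stress at 2.4 m: σ'_v = 20.1×1.7 + 12.09×0.700 = 42.63 kPa.
σ'_h = K_a σ'_v = 0.3347 × 42.63 = 14.27 kPa; u = γ_w × 0.700 = 6.867 kPa.
Total σ_h = 14.27 + 6.867 = 21.14 kPa.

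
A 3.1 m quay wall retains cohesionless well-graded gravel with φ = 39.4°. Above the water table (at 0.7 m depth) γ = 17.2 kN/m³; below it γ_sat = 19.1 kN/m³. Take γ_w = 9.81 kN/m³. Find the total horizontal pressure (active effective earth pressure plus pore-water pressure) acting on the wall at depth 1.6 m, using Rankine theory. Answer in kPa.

13.4 kPa

K_a = (1 − sin φ)/(1 + sin φ) = 0.2234.
γ' = 19.1 − 9.81 = 9.290 kN/m³.
Effective vertical stress at 1.6 m: σ'_v = 17.2×0.7 + 9.290×0.900 = 20.40 kPa.
σ'_h = K_a σ'_v = 0.2234 × 20.40 = 4.558 kPa; u = γ_w × 0.900 = 8.829 kPa.
Total σ_h = 4.558 + 8.829 = 13.39 kPa.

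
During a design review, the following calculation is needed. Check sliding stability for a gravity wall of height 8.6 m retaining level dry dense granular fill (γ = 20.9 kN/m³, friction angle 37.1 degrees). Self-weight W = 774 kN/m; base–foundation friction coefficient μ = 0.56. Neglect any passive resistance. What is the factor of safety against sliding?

2.27

K_a = tan²(45° − 37.1°/2) = 0.2475.
P_a = ½K_aγH² = 0.5×0.2475×20.9×8.6² = 191.3 kN/m, acting at H/3 = 2.867 m above the base.
FS_sliding = μW / P_a = 0.56×774 / 191.3 = 2.266.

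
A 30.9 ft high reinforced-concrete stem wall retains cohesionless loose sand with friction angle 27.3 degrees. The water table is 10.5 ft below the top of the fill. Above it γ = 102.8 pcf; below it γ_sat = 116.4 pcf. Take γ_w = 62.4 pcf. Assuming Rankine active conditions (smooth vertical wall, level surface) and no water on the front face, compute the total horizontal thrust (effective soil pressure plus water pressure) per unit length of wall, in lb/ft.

K_a = tan²(45° − φ/2) = 0.3711.
γ' = 116.4 − 62.4 = 54.00 pcf. Depth below WT = 20.4 ft.
σ'_h at WT = K_a γ d_w = 400.6 psf; at base = 400.6 + K_a γ' × 20.4 = 809.4 psf.
P₁ (0–10.5 ft) = ½×400.6×10.5 = 2103. P₂ (10.5–30.9 ft) = ½(400.6+809.4)×20.4 = 12340.
P_w = ½ γ_w h₂² = 0.5×62.4×20.4² = 12980. Total = 2103+12340+12980 = 27430 lb/ft.

27400 lb/ft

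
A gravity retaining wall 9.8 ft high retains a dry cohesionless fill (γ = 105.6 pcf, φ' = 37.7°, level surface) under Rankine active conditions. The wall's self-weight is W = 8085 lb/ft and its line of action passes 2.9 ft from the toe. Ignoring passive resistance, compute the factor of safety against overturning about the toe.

K_a = tan²(45° − 37.7°/2) = 0.2411.
P_a = ½K_aγH² = 0.5×0.2411×105.6×9.8² = 1222 lb/ft, acting at H/3 = 3.267 ft above the base.
Overturning moment M_o = P_a × H/3 = 1222 × 3.267 = 3993.
Resisting moment M_r = W × 2.9 = 8085 × 2.9 = 23450.
FS_overturning = M_r/M_o = 23450/3993 = 5.872.

5.87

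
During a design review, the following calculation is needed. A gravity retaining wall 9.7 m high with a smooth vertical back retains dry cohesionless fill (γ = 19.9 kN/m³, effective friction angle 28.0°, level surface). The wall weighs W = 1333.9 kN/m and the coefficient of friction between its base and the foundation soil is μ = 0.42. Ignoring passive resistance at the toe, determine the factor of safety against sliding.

K_a = tan²(45° − 28.0°/2) = 0.3610.
P_a = ½K_aγH² = 0.5×0.3610×19.9×9.7² = 338.0 kN/m, acting at H/3 = 3.233 m above the base.
FS_sliding = μW / P_a = 0.42×1333.9 / 338.0 = 1.658.

1.66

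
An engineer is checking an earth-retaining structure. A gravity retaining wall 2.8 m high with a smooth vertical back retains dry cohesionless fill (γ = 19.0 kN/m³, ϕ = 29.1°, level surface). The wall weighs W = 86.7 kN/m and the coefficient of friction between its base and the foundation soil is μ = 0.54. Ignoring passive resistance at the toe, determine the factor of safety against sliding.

1.82

K_a = tan²(45° − 29.1°/2) = 0.3456.
P_a = ½K_aγH² = 0.5×0.3456×19.0×2.8² = 25.74 kN/m, acting at H/3 = 0.9333 m above the base.
FS_sliding = μW / P_a = 0.54×86.7 / 25.74 = 1.819.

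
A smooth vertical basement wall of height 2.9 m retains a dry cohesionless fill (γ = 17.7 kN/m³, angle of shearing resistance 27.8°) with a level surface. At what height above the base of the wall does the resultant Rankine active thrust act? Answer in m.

K_a = 0.3639.
The pressure distribution is triangular, so the resultant acts at H/3 above the base = 2.9/3 = 0.9667 m.

0.967 m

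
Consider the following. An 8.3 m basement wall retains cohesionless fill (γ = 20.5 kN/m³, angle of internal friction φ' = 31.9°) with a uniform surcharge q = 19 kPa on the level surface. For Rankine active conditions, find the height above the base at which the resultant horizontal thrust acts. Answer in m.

K_a = 0.3085.
Triangular part P₁ = ½K_aγH² = 217.9 at H/3 = 2.767 m; rectangular part P₂ = K_a q H = 48.65 at H/2 = 4.150 m.
ȳ = (P₁·2.767 + P₂·4.150)/(P₁+P₂) = 3.019 m.

3.02 m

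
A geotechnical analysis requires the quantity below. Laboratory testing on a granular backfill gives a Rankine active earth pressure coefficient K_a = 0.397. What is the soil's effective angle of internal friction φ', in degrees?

25.6°

K_a = tan²(45° − φ/2) ⇒ 45° − φ/2 = arctan(√0.397) = 32.21°.
φ = 2(45° − 32.21°) = 25.57°.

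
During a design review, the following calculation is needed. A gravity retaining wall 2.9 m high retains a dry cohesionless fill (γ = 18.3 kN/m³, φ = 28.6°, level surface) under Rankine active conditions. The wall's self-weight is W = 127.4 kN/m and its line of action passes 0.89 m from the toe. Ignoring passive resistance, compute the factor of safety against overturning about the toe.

4.32

K_a = tan²(45° − 28.6°/2) = 0.3525.
P_a = ½K_aγH² = 0.5×0.3525×18.3×2.9² = 27.13 kN/m, acting at H/3 = 0.9667 m above the base.
Overturning moment M_o = P_a × H/3 = 27.13 × 0.9667 = 26.22.
Resisting moment M_r = W × 0.89 = 127.4 × 0.89 = 113.4.
FS_overturning = M_r/M_o = 113.4/26.22 = 4.324.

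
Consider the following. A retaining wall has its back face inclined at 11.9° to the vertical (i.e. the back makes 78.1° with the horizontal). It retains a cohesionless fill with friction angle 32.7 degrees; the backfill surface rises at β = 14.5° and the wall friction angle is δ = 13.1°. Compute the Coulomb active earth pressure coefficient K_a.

0.449

K_a = sin²(α+φ) / [sin²α · sin(α−δ) · (1 + √{sin(φ+δ)sin(φ−β) / (sin(α−δ)sin(α+β))})²].
With α = 78.1°, φ = 32.7°, δ = 13.1°, β = 14.5°: K_a = 0.4492.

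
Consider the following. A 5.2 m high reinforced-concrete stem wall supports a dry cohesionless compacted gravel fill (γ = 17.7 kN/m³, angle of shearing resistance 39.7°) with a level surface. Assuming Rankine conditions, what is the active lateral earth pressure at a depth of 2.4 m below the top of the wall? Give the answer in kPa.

K_a = (1 − sin φ)/(1 + sin φ) = 0.2204.
σ_h = K_a γ z = 0.2204 × 17.7 × 2.4 = 9.364 kPa.

9.36 kPa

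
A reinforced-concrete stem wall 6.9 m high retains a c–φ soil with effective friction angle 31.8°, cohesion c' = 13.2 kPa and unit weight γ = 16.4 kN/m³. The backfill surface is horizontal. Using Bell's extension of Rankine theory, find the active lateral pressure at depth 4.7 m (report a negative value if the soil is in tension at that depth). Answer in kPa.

K_a = (1 − sin φ)/(1 + sin φ) = 0.3098.
σ_a = K_a γ z − 2c√K_a = 0.3098×16.4×4.7 − 2×13.2×0.5566 = 9.185 kPa.

9.18 kPa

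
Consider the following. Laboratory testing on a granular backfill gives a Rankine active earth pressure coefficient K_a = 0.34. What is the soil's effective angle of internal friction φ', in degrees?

K_a = tan²(45° − φ/2) ⇒ 45° − φ/2 = arctan(√0.34) = 30.25°.
φ = 2(45° − 30.25°) = 29.51°.

29.5°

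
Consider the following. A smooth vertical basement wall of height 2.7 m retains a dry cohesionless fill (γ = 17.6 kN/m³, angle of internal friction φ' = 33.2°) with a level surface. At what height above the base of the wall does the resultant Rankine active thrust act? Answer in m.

0.900 m

K_a = 0.2924.
The pressure distribution is triangular, so the resultant acts at H/3 above the base = 2.7/3 = 0.9000 m.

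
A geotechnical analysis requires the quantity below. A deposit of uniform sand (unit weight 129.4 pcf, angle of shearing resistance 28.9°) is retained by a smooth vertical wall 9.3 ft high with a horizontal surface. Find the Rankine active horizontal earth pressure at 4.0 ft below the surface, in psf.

K_a = (1 − sin φ)/(1 + sin φ) = 0.3484.
σ_h = K_a γ z = 0.3484 × 129.4 × 4.0 = 180.3 psf.

180 psf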